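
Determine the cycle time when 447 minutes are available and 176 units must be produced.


Cycle time = available time / demand
= 447 / 176
= 2.54 min/unit


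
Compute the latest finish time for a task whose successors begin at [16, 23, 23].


LF = min of all successor start times
Successors start at: [16, 23, 23]
LF = min(16, 23, 23)
= 16


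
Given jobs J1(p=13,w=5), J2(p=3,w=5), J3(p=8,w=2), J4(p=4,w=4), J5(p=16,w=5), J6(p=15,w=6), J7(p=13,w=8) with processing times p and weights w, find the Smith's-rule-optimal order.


WSPT (Smith's rule): sort by p/w ascending
  J2: p/w = 3/5 = 0.600
  J4: p/w = 4/4 = 1.000
  J7: p/w = 13/8 = 1.625
  J6: p/w = 15/6 = 2.500
  J1: p/w = 13/5 = 2.600
  J5: p/w = 16/5 = 3.200
  J3: p/w = 8/2 = 4.000
Order: J2 → J4 → J7 → J6 → J1 → J5 → J3


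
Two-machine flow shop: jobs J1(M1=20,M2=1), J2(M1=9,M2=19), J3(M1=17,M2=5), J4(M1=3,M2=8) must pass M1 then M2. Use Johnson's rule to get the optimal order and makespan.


Johnson's rule:
Group 1 (M1≤M2, sort by M1): ['J4', 'J2']
Group 2 (M1>M2, sort desc M2): ['J3', 'J1']
Sequence: J4 → J2 → J3 → J1
Makespan calculation:
  J4: M1 done=3, M2 done=11
  J2: M1 done=12, M2 done=31
  J3: M1 done=29, M2 done=36
  J1: M1 done=49, M2 done=50
= Sequence: J4 → J2 → J3 → J1, Makespan: 50


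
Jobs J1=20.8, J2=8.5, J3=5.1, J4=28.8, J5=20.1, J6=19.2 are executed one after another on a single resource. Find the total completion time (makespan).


Sequential makespan: sum all processing times
= 20.8 + 8.5 + 5.1 + 28.8 + 20.1 + 19.2
= 102.5 time units


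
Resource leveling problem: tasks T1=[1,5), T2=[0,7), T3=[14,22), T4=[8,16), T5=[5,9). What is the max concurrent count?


Check each time point for overlaps:
  t=1: 2 tasks active (T1, T2)
Max concurrent = 2


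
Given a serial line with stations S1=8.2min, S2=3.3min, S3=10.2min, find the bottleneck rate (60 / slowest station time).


Bottleneck = longest station time
Station times: [8.2, 3.3, 10.2]
Max = 10.2 min
Rate = 60 / 10.2
= 5.88 units/hour (bottleneck: 10.2min)


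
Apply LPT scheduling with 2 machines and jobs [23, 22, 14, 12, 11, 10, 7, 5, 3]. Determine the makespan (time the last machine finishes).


Jobs (LPT sorted): [23, 22, 14, 12, 11, 10, 7, 5, 3]
Machines: 2
  J=23 → Machine 1 (load: 0+23=23)
  J=22 → Machine 2 (load: 0+22=22)
  J=14 → Machine 2 (load: 22+14=36)
  J=12 → Machine 1 (load: 23+12=35)
  J=11 → Machine 1 (load: 35+11=46)
  J=10 → Machine 2 (load: 36+10=46)
  J=7 → Machine 1 (load: 46+7=53)
  J=5 → Machine 2 (load: 46+5=51)
  J=3 → Machine 2 (load: 51+3=54)
Machine loads: [53, 54]
Makespan = max = 54 time units


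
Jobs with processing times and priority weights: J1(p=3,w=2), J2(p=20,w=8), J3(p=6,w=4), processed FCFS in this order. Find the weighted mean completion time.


Completion times:
  J1: C=3, w×C=2×3=6
  J2: C=23, w×C=8×23=184
  J3: C=29, w×C=4×29=116
Sum w×C = 306
Sum w = 14
Weighted avg = 306/14
= 21.86


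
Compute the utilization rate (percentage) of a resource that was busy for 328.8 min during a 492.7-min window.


Utilization = busy / total × 100
= 328.8 / 492.7 × 100
= 66.7%


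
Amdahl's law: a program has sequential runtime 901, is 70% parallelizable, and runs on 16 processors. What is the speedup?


Amdahl's law: T_p = T × ((1-p) + p/N)
= 901 × ((1-0.7) + 0.7/16)
= 901 × (0.30 + 0.0437)
= 901 × 0.3438
= 309.72
Speedup = 901/309.72
= 2.91×


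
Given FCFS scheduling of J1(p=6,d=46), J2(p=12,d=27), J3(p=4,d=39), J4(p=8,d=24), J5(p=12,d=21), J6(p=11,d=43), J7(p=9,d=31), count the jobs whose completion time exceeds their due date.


Completion vs due date:
  J1: C=6, d=46 → on time
  J2: C=18, d=27 → on time
  J3: C=22, d=39 → on time
  J4: C=30, d=24 → TARDY
  J5: C=42, d=21 → TARDY
  J6: C=53, d=43 → TARDY
  J7: C=62, d=31 → TARDY
Tardy jobs: J4, J5, J6, J7
Count = 4


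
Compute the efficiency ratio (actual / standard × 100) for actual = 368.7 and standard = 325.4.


Efficiency = (actual / standard) × 100
= (368.7 / 325.4) × 100
= 113.3%


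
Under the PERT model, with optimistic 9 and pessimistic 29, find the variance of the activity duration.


σ² = ((p - o) / 6)² = (p - o)² / 36
= (29 - 9)² / 36
= 20² / 36
= 400 / 36
= 11.1111


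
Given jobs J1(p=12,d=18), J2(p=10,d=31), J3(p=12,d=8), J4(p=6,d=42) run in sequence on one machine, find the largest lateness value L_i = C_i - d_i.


Lateness per job (L = C - d):
  J1: C=12, d=18, L=-6
  J2: C=22, d=31, L=-9
  J3: C=34, d=8, L=26
  J4: C=40, d=42, L=-2
Lmax = max(-6, -9, 26, -2)
= 26


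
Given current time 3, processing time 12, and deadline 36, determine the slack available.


Slack = due - current_time - processing
= 36 - 3 - 12
= 21


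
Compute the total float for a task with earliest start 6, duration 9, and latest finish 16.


EF = ES + duration = 6 + 9 = 15
LS = LF - duration = 16 - 9 = 7
Total Float = LF - EF = 16 - 15
(or LS - ES = 7 - 6)
= 1


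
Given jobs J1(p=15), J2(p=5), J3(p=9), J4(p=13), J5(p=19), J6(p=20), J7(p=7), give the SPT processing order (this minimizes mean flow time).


SPT: sort by shortest processing time
  J2: p=5
  J7: p=7
  J3: p=9
  J4: p=13
  J1: p=15
  J5: p=19
  J6: p=20
Order: J2 → J7 → J3 → J4 → J1 → J5 → J6


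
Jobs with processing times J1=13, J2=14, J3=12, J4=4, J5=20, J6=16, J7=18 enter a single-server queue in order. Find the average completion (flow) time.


Completion times:
  J1: completes at 13
  J2: completes at 27
  J3: completes at 39
  J4: completes at 43
  J5: completes at 63
  J6: completes at 79
  J7: completes at 97
Sum = 361
Average = 361/7
= 51.57


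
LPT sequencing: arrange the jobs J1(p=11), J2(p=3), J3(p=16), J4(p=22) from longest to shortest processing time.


LPT: sort by longest processing time first
  J4: p=22
  J3: p=16
  J1: p=11
  J2: p=3
Order: J4 → J3 → J1 → J2


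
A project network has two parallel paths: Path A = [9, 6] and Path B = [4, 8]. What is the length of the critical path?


Path A: 9 + 6 = 15
Path B: 4 + 8 = 12
Critical path = longest = max(15, 12)
= 15 (Path A)


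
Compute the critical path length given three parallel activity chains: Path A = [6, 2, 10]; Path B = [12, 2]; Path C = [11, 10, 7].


Path A: 6 + 2 + 10 = 18
Path B: 12 + 2 = 14
Path C: 11 + 10 + 7 = 28
Critical path = longest = max(18, 14, 28)
= 28 (Path C)


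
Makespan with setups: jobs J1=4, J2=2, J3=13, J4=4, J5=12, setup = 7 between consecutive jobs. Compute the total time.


Makespan = Σ processing + (n-1) × setup
= (4 + 2 + 13 + 4 + 12) + (5-1)×7
= 35 + 28
= 63 time units


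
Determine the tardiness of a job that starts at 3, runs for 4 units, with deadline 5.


Completion = start + processing = 3 + 4 = 7
Tardiness = max(0, C - d) = max(0, 7 - 5)
= max(0, 2)
= 2


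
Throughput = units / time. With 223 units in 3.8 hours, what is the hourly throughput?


Throughput = units / time
= 223 / 3.8
= 58.7 units/hour


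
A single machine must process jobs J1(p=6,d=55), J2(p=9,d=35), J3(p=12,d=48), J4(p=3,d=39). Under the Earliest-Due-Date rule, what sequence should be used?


EDD: sort by earliest due date
  J2: d=35, p=9
  J4: d=39, p=3
  J3: d=48, p=12
  J1: d=55, p=6
Order: J2 → J4 → J3 → J1


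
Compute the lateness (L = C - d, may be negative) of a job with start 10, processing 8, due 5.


Completion = 10 + 8 = 18
Lateness = C - d = 18 - 5
= 13


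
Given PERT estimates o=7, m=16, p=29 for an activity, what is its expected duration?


te = (o + 4m + p) / 6
= (7 + 4×16 + 29) / 6
= (7 + 64 + 29) / 6
= 100 / 6
= 16.67


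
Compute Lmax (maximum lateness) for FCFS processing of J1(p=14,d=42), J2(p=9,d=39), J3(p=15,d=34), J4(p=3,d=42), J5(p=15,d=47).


Lateness per job (L = C - d):
  J1: C=14, d=42, L=-28
  J2: C=23, d=39, L=-16
  J3: C=38, d=34, L=4
  J4: C=41, d=42, L=-1
  J5: C=56, d=47, L=9
Lmax = max(-28, -16, 4, -1, 9)
= 9


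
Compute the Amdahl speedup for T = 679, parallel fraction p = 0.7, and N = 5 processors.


Amdahl's law: T_p = T × ((1-p) + p/N)
= 679 × ((1-0.7) + 0.7/5)
= 679 × (0.30 + 0.1400)
= 679 × 0.4400
= 298.76
Speedup = 679/298.76
= 2.27×


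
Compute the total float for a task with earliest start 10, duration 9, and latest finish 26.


EF = ES + duration = 10 + 9 = 19
LS = LF - duration = 26 - 9 = 17
Total Float = LF - EF = 26 - 19
(or LS - ES = 17 - 10)
= 7


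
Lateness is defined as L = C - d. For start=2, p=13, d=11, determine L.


Completion = 2 + 13 = 15
Lateness = C - d = 15 - 11
= 4


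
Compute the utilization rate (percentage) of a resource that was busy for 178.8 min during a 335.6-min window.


Utilization = busy / total × 100
= 178.8 / 335.6 × 100
= 53.3%


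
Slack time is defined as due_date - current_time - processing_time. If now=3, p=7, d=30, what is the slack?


Slack = due - current_time - processing
= 30 - 3 - 7
= 20


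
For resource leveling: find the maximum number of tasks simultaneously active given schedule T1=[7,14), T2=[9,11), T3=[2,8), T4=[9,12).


Check each time point for overlaps:
  t=9: 3 tasks active (T1, T2, T4)
Max concurrent = 3


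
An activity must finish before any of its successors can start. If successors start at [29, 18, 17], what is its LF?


LF = min of all successor start times
Successors start at: [29, 18, 17]
LF = min(29, 18, 17)
= 17


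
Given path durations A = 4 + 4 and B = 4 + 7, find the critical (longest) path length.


Path A: 4 + 4 = 8
Path B: 4 + 7 = 11
Critical path = longest = max(8, 11)
= 11 (Path B)


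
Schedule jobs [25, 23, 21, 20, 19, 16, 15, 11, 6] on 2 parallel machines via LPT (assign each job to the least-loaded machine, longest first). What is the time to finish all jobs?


Jobs (LPT sorted): [25, 23, 21, 20, 19, 16, 15, 11, 6]
Machines: 2
  J=25 → Machine 1 (load: 0+25=25)
  J=23 → Machine 2 (load: 0+23=23)
  J=21 → Machine 2 (load: 23+21=44)
  J=20 → Machine 1 (load: 25+20=45)
  J=19 → Machine 2 (load: 44+19=63)
  J=16 → Machine 1 (load: 45+16=61)
  J=15 → Machine 1 (load: 61+15=76)
  J=11 → Machine 2 (load: 63+11=74)
  J=6 → Machine 2 (load: 74+6=80)
Machine loads: [76, 80]
Makespan = max = 80 time units


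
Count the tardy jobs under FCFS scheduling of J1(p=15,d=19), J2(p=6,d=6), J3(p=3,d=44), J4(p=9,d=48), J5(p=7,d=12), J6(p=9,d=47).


Completion vs due date:
  J1: C=15, d=19 → on time
  J2: C=21, d=6 → TARDY
  J3: C=24, d=44 → on time
  J4: C=33, d=48 → on time
  J5: C=40, d=12 → TARDY
  J6: C=49, d=47 → TARDY
Tardy jobs: J2, J5, J6
Count = 3


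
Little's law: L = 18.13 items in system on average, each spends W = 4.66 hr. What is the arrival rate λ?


Little's law: L = λW → λ = L / W
= 18.13 / 4.66
= 3.89 per hour


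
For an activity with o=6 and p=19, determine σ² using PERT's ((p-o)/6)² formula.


σ² = ((p - o) / 6)² = (p - o)² / 36
= (19 - 6)² / 36
= 13² / 36
= 169 / 36
= 4.6944


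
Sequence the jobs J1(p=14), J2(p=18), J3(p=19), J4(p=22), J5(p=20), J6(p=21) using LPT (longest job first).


LPT: sort by longest processing time first
  J4: p=22
  J6: p=21
  J5: p=20
  J3: p=19
  J2: p=18
  J1: p=14
Order: J4 → J6 → J5 → J3 → J2 → J1


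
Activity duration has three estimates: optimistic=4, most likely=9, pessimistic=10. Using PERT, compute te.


te = (o + 4m + p) / 6
= (4 + 4×9 + 10) / 6
= (4 + 36 + 10) / 6
= 50 / 6
= 8.33


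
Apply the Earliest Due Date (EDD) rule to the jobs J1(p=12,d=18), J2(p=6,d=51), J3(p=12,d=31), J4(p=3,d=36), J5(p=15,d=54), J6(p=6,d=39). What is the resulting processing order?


EDD: sort by earliest due date
  J1: d=18, p=12
  J3: d=31, p=12
  J4: d=36, p=3
  J6: d=39, p=6
  J2: d=51, p=6
  J5: d=54, p=15
Order: J1 → J3 → J4 → J6 → J2 → J5


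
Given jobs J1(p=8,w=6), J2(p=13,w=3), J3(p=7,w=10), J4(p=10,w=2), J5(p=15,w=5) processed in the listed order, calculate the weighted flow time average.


Completion times:
  J1: C=8, w×C=6×8=48
  J2: C=21, w×C=3×21=63
  J3: C=28, w×C=10×28=280
  J4: C=38, w×C=2×38=76
  J5: C=53, w×C=5×53=265
Sum w×C = 732
Sum w = 26
Weighted avg = 732/26
= 28.15


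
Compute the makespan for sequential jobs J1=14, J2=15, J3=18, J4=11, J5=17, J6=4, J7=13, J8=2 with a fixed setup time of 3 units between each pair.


Makespan = Σ processing + (n-1) × setup
= (14 + 15 + 18 + 11 + 17 + 4 + 13 + 2) + (8-1)×3
= 94 + 21
= 115 time units


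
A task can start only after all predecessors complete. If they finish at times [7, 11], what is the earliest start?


ES = max of all predecessor completion times
Predecessors: [7, 11]
ES = max(7, 11)
= 11


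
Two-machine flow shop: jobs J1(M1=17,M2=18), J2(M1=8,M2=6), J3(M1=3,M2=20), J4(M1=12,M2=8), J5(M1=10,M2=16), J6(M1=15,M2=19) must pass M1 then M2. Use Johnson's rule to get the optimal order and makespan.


Johnson's rule:
Group 1 (M1≤M2, sort by M1): ['J3', 'J5', 'J6', 'J1']
Group 2 (M1>M2, sort desc M2): ['J4', 'J2']
Sequence: J3 → J5 → J6 → J1 → J4 → J2
Makespan calculation:
  J3: M1 done=3, M2 done=23
  J5: M1 done=13, M2 done=39
  J6: M1 done=28, M2 done=58
  J1: M1 done=45, M2 done=76
  J4: M1 done=57, M2 done=84
  J2: M1 done=65, M2 done=90
= Sequence: J3 → J5 → J6 → J1 → J4 → J2, Makespan: 90


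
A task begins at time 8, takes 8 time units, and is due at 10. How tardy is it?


Completion = start + processing = 8 + 8 = 16
Tardiness = max(0, C - d) = max(0, 16 - 10)
= max(0, 6)
= 6


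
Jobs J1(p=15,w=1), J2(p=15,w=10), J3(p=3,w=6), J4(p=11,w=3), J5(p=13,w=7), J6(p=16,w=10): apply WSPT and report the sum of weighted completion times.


WSPT order (by p/w): J3 → J2 → J6 → J5 → J4 → J1
  J3: C=3, w·C=6×3=18
  J2: C=18, w·C=10×18=180
  J6: C=34, w·C=10×34=340
  J5: C=47, w·C=7×47=329
  J4: C=58, w·C=3×58=174
  J1: C=73, w·C=1×73=73
Σ w·C = 1114
= 1114


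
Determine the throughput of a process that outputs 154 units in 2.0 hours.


Throughput = units / time
= 154 / 2.0
= 77.0 units/hour


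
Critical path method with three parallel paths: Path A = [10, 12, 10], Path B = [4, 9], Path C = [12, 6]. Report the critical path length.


Path A: 10 + 12 + 10 = 32
Path B: 4 + 9 = 13
Path C: 12 + 6 = 18
Critical path = longest = max(32, 13, 18)
= 32 (Path A)


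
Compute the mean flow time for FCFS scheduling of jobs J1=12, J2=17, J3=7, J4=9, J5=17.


Completion times:
  J1: completes at 12
  J2: completes at 29
  J3: completes at 36
  J4: completes at 45
  J5: completes at 62
Sum = 184
Average = 184/5
= 36.80


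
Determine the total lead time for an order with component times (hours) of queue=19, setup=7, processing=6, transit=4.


Lead time = queue + setup + processing + transit
= 19 + 7 + 6 + 4
= 36 hours


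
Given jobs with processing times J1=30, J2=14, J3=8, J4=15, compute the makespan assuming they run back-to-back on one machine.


Sequential makespan: sum all processing times
= 30 + 14 + 8 + 15
= 67 time units


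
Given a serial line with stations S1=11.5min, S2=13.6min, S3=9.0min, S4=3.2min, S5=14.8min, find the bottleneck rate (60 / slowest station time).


Bottleneck = longest station time
Station times: [11.5, 13.6, 9.0, 3.2, 14.8]
Max = 14.8 min
Rate = 60 / 14.8
= 4.05 units/hour (bottleneck: 14.8min)


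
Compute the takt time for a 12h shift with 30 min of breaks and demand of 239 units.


Available = 12×60 - 30 = 690 min
Takt time = 690 / 239
= 2.89 min/unit


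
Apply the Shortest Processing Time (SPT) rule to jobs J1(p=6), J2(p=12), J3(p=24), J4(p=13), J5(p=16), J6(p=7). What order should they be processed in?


SPT: sort by shortest processing time
  J1: p=6
  J6: p=7
  J2: p=12
  J4: p=13
  J5: p=16
  J3: p=24
Order: J1 → J6 → J2 → J4 → J5 → J3


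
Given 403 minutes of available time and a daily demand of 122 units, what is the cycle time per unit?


Cycle time = available time / demand
= 403 / 122
= 3.30 min/unit


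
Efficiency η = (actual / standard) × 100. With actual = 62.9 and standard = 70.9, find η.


Efficiency = (actual / standard) × 100
= (62.9 / 70.9) × 100
= 88.7%


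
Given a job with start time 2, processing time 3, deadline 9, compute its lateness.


Completion = 2 + 3 = 5
Lateness = C - d = 5 - 9
= -4


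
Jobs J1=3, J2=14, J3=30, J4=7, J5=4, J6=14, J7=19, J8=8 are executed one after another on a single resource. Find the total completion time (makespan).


Sequential makespan: sum all processing times
= 3 + 14 + 30 + 7 + 4 + 14 + 19 + 8
= 99 time units


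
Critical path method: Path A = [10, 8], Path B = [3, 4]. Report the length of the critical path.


Path A: 10 + 8 = 18
Path B: 3 + 4 = 7
Critical path = longest = max(18, 7)
= 18 (Path A)


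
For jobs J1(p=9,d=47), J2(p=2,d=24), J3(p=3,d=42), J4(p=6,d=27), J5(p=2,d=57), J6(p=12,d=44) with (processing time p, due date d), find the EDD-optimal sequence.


EDD: sort by earliest due date
  J2: d=24, p=2
  J4: d=27, p=6
  J3: d=42, p=3
  J6: d=44, p=12
  J1: d=47, p=9
  J5: d=57, p=2
Order: J2 → J4 → J3 → J6 → J1 → J5


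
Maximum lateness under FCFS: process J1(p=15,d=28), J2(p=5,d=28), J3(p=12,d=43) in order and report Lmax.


Lateness per job (L = C - d):
  J1: C=15, d=28, L=-13
  J2: C=20, d=28, L=-8
  J3: C=32, d=43, L=-11
Lmax = max(-13, -8, -11)
= -8


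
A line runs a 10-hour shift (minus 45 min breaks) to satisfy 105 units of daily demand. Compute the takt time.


Available = 10×60 - 45 = 555 min
Takt time = 555 / 105
= 5.29 min/unit


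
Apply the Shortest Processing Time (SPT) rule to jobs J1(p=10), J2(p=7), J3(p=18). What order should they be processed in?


SPT: sort by shortest processing time
  J2: p=7
  J1: p=10
  J3: p=18
Order: J2 → J1 → J3


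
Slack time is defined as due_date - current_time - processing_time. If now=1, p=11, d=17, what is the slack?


Slack = due - current_time - processing
= 17 - 1 - 11
= 5


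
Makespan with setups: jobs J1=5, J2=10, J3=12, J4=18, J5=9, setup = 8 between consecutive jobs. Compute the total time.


Makespan = Σ processing + (n-1) × setup
= (5 + 10 + 12 + 18 + 9) + (5-1)×8
= 54 + 32
= 86 time units


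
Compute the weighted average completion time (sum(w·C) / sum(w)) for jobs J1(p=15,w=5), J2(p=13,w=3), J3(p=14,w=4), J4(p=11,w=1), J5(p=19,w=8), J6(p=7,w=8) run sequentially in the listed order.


Completion times:
  J1: C=15, w×C=5×15=75
  J2: C=28, w×C=3×28=84
  J3: C=42, w×C=4×42=168
  J4: C=53, w×C=1×53=53
  J5: C=72, w×C=8×72=576
  J6: C=79, w×C=8×79=632
Sum w×C = 1588
Sum w = 29
Weighted avg = 1588/29
= 54.76


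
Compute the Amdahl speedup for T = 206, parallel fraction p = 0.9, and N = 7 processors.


Amdahl's law: T_p = T × ((1-p) + p/N)
= 206 × ((1-0.9) + 0.9/7)
= 206 × (0.10 + 0.1286)
= 206 × 0.2286
= 47.09
Speedup = 206/47.09
= 4.38×


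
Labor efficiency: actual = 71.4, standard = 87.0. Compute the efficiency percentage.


Efficiency = (actual / standard) × 100
= (71.4 / 87.0) × 100
= 82.1%


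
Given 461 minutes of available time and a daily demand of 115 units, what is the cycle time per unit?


Cycle time = available time / demand
= 461 / 115
= 4.01 min/unit


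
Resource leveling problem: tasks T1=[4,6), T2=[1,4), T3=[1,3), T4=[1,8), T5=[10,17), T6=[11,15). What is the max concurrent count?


Check each time point for overlaps:
  t=1: 3 tasks active (T2, T3, T4)
Max concurrent = 3


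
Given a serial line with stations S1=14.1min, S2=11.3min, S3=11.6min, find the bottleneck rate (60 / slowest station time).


Bottleneck = longest station time
Station times: [14.1, 11.3, 11.6]
Max = 14.1 min
Rate = 60 / 14.1
= 4.26 units/hour (bottleneck: 14.1min)


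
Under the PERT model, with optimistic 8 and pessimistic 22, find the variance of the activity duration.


σ² = ((p - o) / 6)² = (p - o)² / 36
= (22 - 8)² / 36
= 14² / 36
= 196 / 36
= 5.4444


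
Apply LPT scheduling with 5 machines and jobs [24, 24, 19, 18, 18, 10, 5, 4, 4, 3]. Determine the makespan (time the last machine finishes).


Jobs (LPT sorted): [24, 24, 19, 18, 18, 10, 5, 4, 4, 3]
Machines: 5
  J=24 → Machine 1 (load: 0+24=24)
  J=24 → Machine 2 (load: 0+24=24)
  J=19 → Machine 3 (load: 0+19=19)
  J=18 → Machine 4 (load: 0+18=18)
  J=18 → Machine 5 (load: 0+18=18)
  J=10 → Machine 4 (load: 18+10=28)
  J=5 → Machine 5 (load: 18+5=23)
  J=4 → Machine 3 (load: 19+4=23)
  J=4 → Machine 3 (load: 23+4=27)
  J=3 → Machine 5 (load: 23+3=26)
Machine loads: [24, 24, 27, 28, 26]
Makespan = max = 28 time units


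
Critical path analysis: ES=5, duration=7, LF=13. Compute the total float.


EF = ES + duration = 5 + 7 = 12
LS = LF - duration = 13 - 7 = 6
Total Float = LF - EF = 13 - 12
(or LS - ES = 6 - 5)
= 1


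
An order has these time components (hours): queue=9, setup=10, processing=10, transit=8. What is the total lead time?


Lead time = queue + setup + processing + transit
= 9 + 10 + 10 + 8
= 37 hours


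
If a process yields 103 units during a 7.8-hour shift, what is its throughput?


Throughput = units / time
= 103 / 7.8
= 13.2 units/hour


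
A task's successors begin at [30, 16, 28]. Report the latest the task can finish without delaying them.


LF = min of all successor start times
Successors start at: [30, 16, 28]
LF = min(30, 16, 28)
= 16


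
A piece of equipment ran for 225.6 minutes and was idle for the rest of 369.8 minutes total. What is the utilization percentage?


Utilization = busy / total × 100
= 225.6 / 369.8 × 100
= 61.0%


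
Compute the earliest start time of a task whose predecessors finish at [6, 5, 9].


ES = max of all predecessor completion times
Predecessors: [6, 5, 9]
ES = max(6, 5, 9)
= 9


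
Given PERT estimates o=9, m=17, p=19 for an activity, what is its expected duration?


te = (o + 4m + p) / 6
= (9 + 4×17 + 19) / 6
= (9 + 68 + 19) / 6
= 96 / 6
= 16.00


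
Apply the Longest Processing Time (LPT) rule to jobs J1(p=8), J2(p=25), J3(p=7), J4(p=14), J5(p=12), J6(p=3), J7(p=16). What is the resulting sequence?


LPT: sort by longest processing time first
  J2: p=25
  J7: p=16
  J4: p=14
  J5: p=12
  J1: p=8
  J3: p=7
  J6: p=3
Order: J2 → J7 → J4 → J5 → J1 → J3 → J6


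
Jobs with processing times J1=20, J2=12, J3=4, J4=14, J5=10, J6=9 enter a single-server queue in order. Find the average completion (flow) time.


Completion times:
  J1: completes at 20
  J2: completes at 32
  J3: completes at 36
  J4: completes at 50
  J5: completes at 60
  J6: completes at 69
Sum = 267
Average = 267/6
= 44.50


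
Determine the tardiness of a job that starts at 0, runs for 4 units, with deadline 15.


Completion = start + processing = 0 + 4 = 4
Tardiness = max(0, C - d) = max(0, 4 - 15)
= max(0, -11)
= 0


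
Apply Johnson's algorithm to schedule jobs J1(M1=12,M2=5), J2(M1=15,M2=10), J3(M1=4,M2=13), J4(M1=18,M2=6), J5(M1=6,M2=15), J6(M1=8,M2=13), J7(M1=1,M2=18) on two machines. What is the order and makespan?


Johnson's rule:
Group 1 (M1≤M2, sort by M1): ['J7', 'J3', 'J5', 'J6']
Group 2 (M1>M2, sort desc M2): ['J2', 'J4', 'J1']
Sequence: J7 → J3 → J5 → J6 → J2 → J4 → J1
Makespan calculation:
  J7: M1 done=1, M2 done=19
  J3: M1 done=5, M2 done=32
  J5: M1 done=11, M2 done=47
  J6: M1 done=19, M2 done=60
  J2: M1 done=34, M2 done=70
  J4: M1 done=52, M2 done=76
  J1: M1 done=64, M2 done=81
= Sequence: J7 → J3 → J5 → J6 → J2 → J4 → J1, Makespan: 81


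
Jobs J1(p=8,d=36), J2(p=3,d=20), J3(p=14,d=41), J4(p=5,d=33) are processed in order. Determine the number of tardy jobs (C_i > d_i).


Completion vs due date:
  J1: C=8, d=36 → on time
  J2: C=11, d=20 → on time
  J3: C=25, d=41 → on time
  J4: C=30, d=33 → on time
Tardy jobs: none
Count = 0


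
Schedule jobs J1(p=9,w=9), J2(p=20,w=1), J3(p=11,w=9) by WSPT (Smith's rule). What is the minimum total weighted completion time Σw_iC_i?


WSPT order (by p/w): J1 → J3 → J2
  J1: C=9, w·C=9×9=81
  J3: C=20, w·C=9×20=180
  J2: C=40, w·C=1×40=40
Σ w·C = 301
= 301


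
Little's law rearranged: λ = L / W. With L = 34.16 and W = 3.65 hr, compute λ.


Little's law: L = λW → λ = L / W
= 34.16 / 3.65
= 9.36 per hour


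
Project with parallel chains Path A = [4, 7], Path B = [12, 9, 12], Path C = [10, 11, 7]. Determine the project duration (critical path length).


Path A: 4 + 7 = 11
Path B: 12 + 9 + 12 = 33
Path C: 10 + 11 + 7 = 28
Critical path = longest = max(11, 33, 28)
= 33 (Path B)


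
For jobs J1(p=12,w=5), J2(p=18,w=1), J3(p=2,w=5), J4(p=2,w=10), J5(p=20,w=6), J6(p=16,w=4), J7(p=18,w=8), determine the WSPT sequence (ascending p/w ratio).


WSPT (Smith's rule): sort by p/w ascending
  J4: p/w = 2/10 = 0.200
  J3: p/w = 2/5 = 0.400
  J7: p/w = 18/8 = 2.250
  J1: p/w = 12/5 = 2.400
  J5: p/w = 20/6 = 3.333
  J6: p/w = 16/4 = 4.000
  J2: p/w = 18/1 = 18.000
Order: J4 → J3 → J7 → J1 → J5 → J6 → J2


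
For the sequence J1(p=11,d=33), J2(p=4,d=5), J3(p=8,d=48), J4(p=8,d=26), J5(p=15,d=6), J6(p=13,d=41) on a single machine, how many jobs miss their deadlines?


Completion vs due date:
  J1: C=11, d=33 → on time
  J2: C=15, d=5 → TARDY
  J3: C=23, d=48 → on time
  J4: C=31, d=26 → TARDY
  J5: C=46, d=6 → TARDY
  J6: C=59, d=41 → TARDY
Tardy jobs: J2, J4, J5, J6
Count = 4


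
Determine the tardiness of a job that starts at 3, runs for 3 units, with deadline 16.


Completion = start + processing = 3 + 3 = 6
Tardiness = max(0, C - d) = max(0, 6 - 16)
= max(0, -10)
= 0


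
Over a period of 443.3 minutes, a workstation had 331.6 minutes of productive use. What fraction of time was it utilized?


Utilization = busy / total × 100
= 331.6 / 443.3 × 100
= 74.8%


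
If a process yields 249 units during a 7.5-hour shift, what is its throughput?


Throughput = units / time
= 249 / 7.5
= 33.2 units/hour


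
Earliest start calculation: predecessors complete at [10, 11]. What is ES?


ES = max of all predecessor completion times
Predecessors: [10, 11]
ES = max(10, 11)
= 11


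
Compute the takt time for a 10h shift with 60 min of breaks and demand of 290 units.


Available = 10×60 - 60 = 540 min
Takt time = 540 / 290
= 1.86 min/unit


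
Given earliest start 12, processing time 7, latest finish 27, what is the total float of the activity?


EF = ES + duration = 12 + 7 = 19
LS = LF - duration = 27 - 7 = 20
Total Float = LF - EF = 27 - 19
(or LS - ES = 20 - 12)
= 8


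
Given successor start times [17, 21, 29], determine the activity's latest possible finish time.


LF = min of all successor start times
Successors start at: [17, 21, 29]
LF = min(17, 21, 29)
= 17


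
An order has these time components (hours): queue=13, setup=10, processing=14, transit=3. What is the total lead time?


Lead time = queue + setup + processing + transit
= 13 + 10 + 14 + 3
= 40 hours


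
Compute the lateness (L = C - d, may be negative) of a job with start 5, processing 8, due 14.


Completion = 5 + 8 = 13
Lateness = C - d = 13 - 14
= -1


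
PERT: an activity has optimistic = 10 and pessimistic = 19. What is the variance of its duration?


σ² = ((p - o) / 6)² = (p - o)² / 36
= (19 - 10)² / 36
= 9² / 36
= 81 / 36
= 2.2500


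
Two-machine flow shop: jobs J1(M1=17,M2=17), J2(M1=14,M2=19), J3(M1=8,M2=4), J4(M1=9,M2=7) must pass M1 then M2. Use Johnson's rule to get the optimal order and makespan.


Johnson's rule:
Group 1 (M1≤M2, sort by M1): ['J2', 'J1']
Group 2 (M1>M2, sort desc M2): ['J4', 'J3']
Sequence: J2 → J1 → J4 → J3
Makespan calculation:
  J2: M1 done=14, M2 done=33
  J1: M1 done=31, M2 done=50
  J4: M1 done=40, M2 done=57
  J3: M1 done=48, M2 done=61
= Sequence: J2 → J1 → J4 → J3, Makespan: 61


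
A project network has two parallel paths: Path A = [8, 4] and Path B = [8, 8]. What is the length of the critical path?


Path A: 8 + 4 = 12
Path B: 8 + 8 = 16
Critical path = longest = max(12, 16)
= 16 (Path B)


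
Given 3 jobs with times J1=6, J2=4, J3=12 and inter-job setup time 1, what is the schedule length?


Makespan = Σ processing + (n-1) × setup
= (6 + 4 + 12) + (3-1)×1
= 22 + 2
= 24 time units


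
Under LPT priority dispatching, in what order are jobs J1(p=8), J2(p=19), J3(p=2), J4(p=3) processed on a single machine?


LPT: sort by longest processing time first
  J2: p=19
  J1: p=8
  J4: p=3
  J3: p=2
Order: J2 → J1 → J4 → J3


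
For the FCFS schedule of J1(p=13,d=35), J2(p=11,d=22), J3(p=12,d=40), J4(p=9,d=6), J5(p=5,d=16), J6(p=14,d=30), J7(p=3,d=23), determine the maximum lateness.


Lateness per job (L = C - d):
  J1: C=13, d=35, L=-22
  J2: C=24, d=22, L=2
  J3: C=36, d=40, L=-4
  J4: C=45, d=6, L=39
  J5: C=50, d=16, L=34
  J6: C=64, d=30, L=34
  J7: C=67, d=23, L=44
Lmax = max(-22, 2, -4, 39, 34, 34, 44)
= 44


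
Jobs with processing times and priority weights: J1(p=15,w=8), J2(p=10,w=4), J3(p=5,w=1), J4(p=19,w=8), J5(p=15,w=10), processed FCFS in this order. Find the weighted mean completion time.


Completion times:
  J1: C=15, w×C=8×15=120
  J2: C=25, w×C=4×25=100
  J3: C=30, w×C=1×30=30
  J4: C=49, w×C=8×49=392
  J5: C=64, w×C=10×64=640
Sum w×C = 1282
Sum w = 31
Weighted avg = 1282/31
= 41.35


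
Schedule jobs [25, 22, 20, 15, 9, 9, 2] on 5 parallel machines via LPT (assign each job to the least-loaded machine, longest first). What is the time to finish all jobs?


Jobs (LPT sorted): [25, 22, 20, 15, 9, 9, 2]
Machines: 5
  J=25 → Machine 1 (load: 0+25=25)
  J=22 → Machine 2 (load: 0+22=22)
  J=20 → Machine 3 (load: 0+20=20)
  J=15 → Machine 4 (load: 0+15=15)
  J=9 → Machine 5 (load: 0+9=9)
  J=9 → Machine 5 (load: 9+9=18)
  J=2 → Machine 4 (load: 15+2=17)
Machine loads: [25, 22, 20, 17, 18]
Makespan = max = 25 time units


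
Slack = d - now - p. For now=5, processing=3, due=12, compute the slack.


Slack = due - current_time - processing
= 12 - 5 - 3
= 4


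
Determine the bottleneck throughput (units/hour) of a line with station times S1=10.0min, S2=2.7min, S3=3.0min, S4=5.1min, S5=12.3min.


Bottleneck = longest station time
Station times: [10.0, 2.7, 3.0, 5.1, 12.3]
Max = 12.3 min
Rate = 60 / 12.3
= 4.88 units/hour (bottleneck: 12.3min)


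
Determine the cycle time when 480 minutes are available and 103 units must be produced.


Cycle time = available time / demand
= 480 / 103
= 4.66 min/unit


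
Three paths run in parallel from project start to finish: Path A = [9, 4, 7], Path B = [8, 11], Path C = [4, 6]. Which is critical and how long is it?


Path A: 9 + 4 + 7 = 20
Path B: 8 + 11 = 19
Path C: 4 + 6 = 10
Critical path = longest = max(20, 19, 10)
= 20 (Path A)


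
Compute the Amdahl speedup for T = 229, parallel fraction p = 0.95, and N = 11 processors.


Amdahl's law: T_p = T × ((1-p) + p/N)
= 229 × ((1-0.95) + 0.95/11)
= 229 × (0.05 + 0.0864)
= 229 × 0.1364
= 31.23
Speedup = 229/31.23
= 7.33×


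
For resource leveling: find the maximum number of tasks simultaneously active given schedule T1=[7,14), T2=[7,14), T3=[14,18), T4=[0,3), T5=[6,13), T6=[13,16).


Check each time point for overlaps:
  t=7: 3 tasks active (T1, T2, T5)
Max concurrent = 3


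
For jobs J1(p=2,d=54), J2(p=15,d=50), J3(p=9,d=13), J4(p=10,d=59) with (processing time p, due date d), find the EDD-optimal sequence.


EDD: sort by earliest due date
  J3: d=13, p=9
  J2: d=50, p=15
  J1: d=54, p=2
  J4: d=59, p=10
Order: J3 → J2 → J1 → J4


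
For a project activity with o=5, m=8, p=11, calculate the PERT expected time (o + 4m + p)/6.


te = (o + 4m + p) / 6
= (5 + 4×8 + 11) / 6
= (5 + 32 + 11) / 6
= 48 / 6
= 8.00


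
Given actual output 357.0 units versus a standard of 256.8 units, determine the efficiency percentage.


Efficiency = (actual / standard) × 100
= (357.0 / 256.8) × 100
= 139.0%


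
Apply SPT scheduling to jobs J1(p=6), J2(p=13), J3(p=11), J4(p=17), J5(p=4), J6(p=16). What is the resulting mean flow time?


SPT order: J5 → J1 → J3 → J2 → J6 → J4
Completion times:
  J5: C=4
  J1: C=10
  J3: C=21
  J2: C=34
  J6: C=50
  J4: C=67
Sum = 186, n = 6
Mean flow = 186/6
= 31.00


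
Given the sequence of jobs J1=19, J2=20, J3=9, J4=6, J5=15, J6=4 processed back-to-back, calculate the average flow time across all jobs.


Completion times:
  J1: completes at 19
  J2: completes at 39
  J3: completes at 48
  J4: completes at 54
  J5: completes at 69
  J6: completes at 73
Sum = 302
Average = 302/6
= 50.33


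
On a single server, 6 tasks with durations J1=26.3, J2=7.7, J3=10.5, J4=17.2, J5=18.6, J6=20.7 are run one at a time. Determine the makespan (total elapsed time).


Sequential makespan: sum all processing times
= 26.3 + 7.7 + 10.5 + 17.2 + 18.6 + 20.7
= 101.0 time units


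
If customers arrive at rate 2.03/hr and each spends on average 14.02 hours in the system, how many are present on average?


Little's law: L = λ × W
= 2.03 × 14.02
= 28.46


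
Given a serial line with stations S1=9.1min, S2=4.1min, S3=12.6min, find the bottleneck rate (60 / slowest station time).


Bottleneck = longest station time
Station times: [9.1, 4.1, 12.6]
Max = 12.6 min
Rate = 60 / 12.6
= 4.76 units/hour (bottleneck: 12.6min)


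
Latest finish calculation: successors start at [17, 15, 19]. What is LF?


LF = min of all successor start times
Successors start at: [17, 15, 19]
LF = min(17, 15, 19)
= 15


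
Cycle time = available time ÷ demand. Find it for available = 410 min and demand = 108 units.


Cycle time = available time / demand
= 410 / 108
= 3.80 min/unit


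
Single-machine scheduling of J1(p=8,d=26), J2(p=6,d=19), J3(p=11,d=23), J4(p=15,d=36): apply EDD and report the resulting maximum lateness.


EDD order: J2 → J3 → J1 → J4
Completion and lateness:
  J2: C=6, d=19, L=6-19=-13
  J3: C=17, d=23, L=17-23=-6
  J1: C=25, d=26, L=25-26=-1
  J4: C=40, d=36, L=40-36=4
Lmax = max(-13, -6, -1, 4)
= 4


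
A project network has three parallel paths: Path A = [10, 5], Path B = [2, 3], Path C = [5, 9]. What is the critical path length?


Path A: 10 + 5 = 15
Path B: 2 + 3 = 5
Path C: 5 + 9 = 14
Critical path = longest = max(15, 5, 14)
= 15 (Path A)


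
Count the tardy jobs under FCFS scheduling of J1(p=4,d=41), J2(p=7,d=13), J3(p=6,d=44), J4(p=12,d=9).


Completion vs due date:
  J1: C=4, d=41 → on time
  J2: C=11, d=13 → on time
  J3: C=17, d=44 → on time
  J4: C=29, d=9 → TARDY
Tardy jobs: J4
Count = 1


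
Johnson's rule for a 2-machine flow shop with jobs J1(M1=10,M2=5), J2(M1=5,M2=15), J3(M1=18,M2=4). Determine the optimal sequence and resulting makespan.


Johnson's rule:
Group 1 (M1≤M2, sort by M1): ['J2']
Group 2 (M1>M2, sort desc M2): ['J1', 'J3']
Sequence: J2 → J1 → J3
Makespan calculation:
  J2: M1 done=5, M2 done=20
  J1: M1 done=15, M2 done=25
  J3: M1 done=33, M2 done=37
= Sequence: J2 → J1 → J3, Makespan: 37


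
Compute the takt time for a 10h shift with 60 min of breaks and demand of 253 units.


Available = 10×60 - 60 = 540 min
Takt time = 540 / 253
= 2.13 min/unit


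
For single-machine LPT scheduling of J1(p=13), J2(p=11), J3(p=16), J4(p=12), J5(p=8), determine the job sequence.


LPT: sort by longest processing time first
  J3: p=16
  J1: p=13
  J4: p=12
  J2: p=11
  J5: p=8
Order: J3 → J1 → J4 → J2 → J5


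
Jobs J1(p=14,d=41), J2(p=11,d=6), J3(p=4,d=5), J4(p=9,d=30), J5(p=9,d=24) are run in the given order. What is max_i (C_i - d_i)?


Lateness per job (L = C - d):
  J1: C=14, d=41, L=-27
  J2: C=25, d=6, L=19
  J3: C=29, d=5, L=24
  J4: C=38, d=30, L=8
  J5: C=47, d=24, L=23
Lmax = max(-27, 19, 24, 8, 23)
= 24


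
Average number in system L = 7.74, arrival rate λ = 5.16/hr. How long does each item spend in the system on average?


Little's law: L = λW → W = L / λ
= 7.74 / 5.16
= 1.50 hours


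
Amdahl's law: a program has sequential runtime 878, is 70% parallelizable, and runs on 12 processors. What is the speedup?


Amdahl's law: T_p = T × ((1-p) + p/N)
= 878 × ((1-0.7) + 0.7/12)
= 878 × (0.30 + 0.0583)
= 878 × 0.3583
= 314.62
Speedup = 878/314.62
= 2.79×


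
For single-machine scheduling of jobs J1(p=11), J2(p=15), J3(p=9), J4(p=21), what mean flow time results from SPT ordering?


SPT order: J3 → J1 → J2 → J4
Completion times:
  J3: C=9
  J1: C=20
  J2: C=35
  J4: C=56
Sum = 120, n = 4
Mean flow = 120/4
= 30.00


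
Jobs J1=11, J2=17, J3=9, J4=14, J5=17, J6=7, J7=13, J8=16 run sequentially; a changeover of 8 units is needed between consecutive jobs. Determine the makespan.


Makespan = Σ processing + (n-1) × setup
= (11 + 17 + 9 + 14 + 17 + 7 + 13 + 16) + (8-1)×8
= 104 + 56
= 160 time units


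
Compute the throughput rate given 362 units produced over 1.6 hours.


Throughput = units / time
= 362 / 1.6
= 226.2 units/hour


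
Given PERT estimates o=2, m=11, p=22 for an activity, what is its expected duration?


te = (o + 4m + p) / 6
= (2 + 4×11 + 22) / 6
= (2 + 44 + 22) / 6
= 68 / 6
= 11.33


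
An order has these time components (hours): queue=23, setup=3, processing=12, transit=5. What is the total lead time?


Lead time = queue + setup + processing + transit
= 23 + 3 + 12 + 5
= 43 hours


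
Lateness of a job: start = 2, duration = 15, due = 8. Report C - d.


Completion = 2 + 15 = 17
Lateness = C - d = 17 - 8
= 9


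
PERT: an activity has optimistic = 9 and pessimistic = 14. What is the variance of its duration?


σ² = ((p - o) / 6)² = (p - o)² / 36
= (14 - 9)² / 36
= 5² / 36
= 25 / 36
= 0.6944


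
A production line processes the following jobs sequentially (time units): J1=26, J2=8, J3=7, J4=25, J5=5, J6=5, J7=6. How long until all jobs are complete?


Sequential makespan: sum all processing times
= 26 + 8 + 7 + 25 + 5 + 5 + 6
= 82 time units


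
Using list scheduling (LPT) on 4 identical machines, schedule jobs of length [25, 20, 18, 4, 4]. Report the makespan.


Jobs (LPT sorted): [25, 20, 18, 4, 4]
Machines: 4
  J=25 → Machine 1 (load: 0+25=25)
  J=20 → Machine 2 (load: 0+20=20)
  J=18 → Machine 3 (load: 0+18=18)
  J=4 → Machine 4 (load: 0+4=4)
  J=4 → Machine 4 (load: 4+4=8)
Machine loads: [25, 20, 18, 8]
Makespan = max = 25 time units


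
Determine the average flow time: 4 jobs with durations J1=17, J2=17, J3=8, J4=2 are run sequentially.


Completion times:
  J1: completes at 17
  J2: completes at 34
  J3: completes at 42
  J4: completes at 44
Sum = 137
Average = 137/4
= 34.25


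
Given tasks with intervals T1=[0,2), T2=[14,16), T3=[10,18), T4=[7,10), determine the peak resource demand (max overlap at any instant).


Check each time point for overlaps:
  t=14: 2 tasks active (T2, T3)
Max concurrent = 2


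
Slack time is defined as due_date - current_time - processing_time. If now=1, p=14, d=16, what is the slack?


Slack = due - current_time - processing
= 16 - 1 - 14
= 1


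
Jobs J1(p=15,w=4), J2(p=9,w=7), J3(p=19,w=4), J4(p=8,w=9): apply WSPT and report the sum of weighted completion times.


WSPT order (by p/w): J4 → J2 → J1 → J3
  J4: C=8, w·C=9×8=72
  J2: C=17, w·C=7×17=119
  J1: C=32, w·C=4×32=128
  J3: C=51, w·C=4×51=204
Σ w·C = 523
= 523


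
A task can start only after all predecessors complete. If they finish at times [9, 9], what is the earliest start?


ES = max of all predecessor completion times
Predecessors: [9, 9]
ES = max(9, 9)
= 9


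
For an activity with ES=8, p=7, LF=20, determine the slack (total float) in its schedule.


EF = ES + duration = 8 + 7 = 15
LS = LF - duration = 20 - 7 = 13
Total Float = LF - EF = 20 - 15
(or LS - ES = 13 - 8)
= 5
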